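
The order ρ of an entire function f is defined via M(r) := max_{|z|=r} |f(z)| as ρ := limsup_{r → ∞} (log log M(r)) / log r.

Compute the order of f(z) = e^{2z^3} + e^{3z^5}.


Each summand is entire of order 3 and 5 respectively (as in the single-exponential case). The order of a sum is at most the max of the orders, so ρ ≤ 5. For the lower bound: on |z|=r choose arg z so that 3z^5 is real positive; then |e^{3z^5}| = e^{3r^5} while |e^{2z^3}| ≤ e^{2r^3} = o(e^{3r^5}). So |f| ≥ e^{3r^5}(1 − o(1)) and ρ ≥ 5. Hence ρ = max(3, 5) = 5.
Therefore ρ = 5.

Order ρ = 5.


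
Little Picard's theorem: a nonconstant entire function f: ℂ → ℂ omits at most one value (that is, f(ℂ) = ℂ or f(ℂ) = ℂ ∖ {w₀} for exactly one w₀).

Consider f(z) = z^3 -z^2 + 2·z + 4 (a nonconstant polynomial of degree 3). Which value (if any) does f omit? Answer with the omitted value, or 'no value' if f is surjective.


Little Picard bounds the complement of f(ℂ) to at most one point.
For every w ∈ ℂ, the equation p(z) − w = 0 is a nonconstant polynomial in z and hence has at least one root by the fundamental theorem of algebra. So p is surjective onto ℂ, omitting no value.

Omitted value: no value.


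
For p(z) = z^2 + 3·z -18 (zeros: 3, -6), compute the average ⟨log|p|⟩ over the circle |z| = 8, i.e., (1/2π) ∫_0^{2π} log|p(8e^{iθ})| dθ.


Zeros: -6, 3; r = 8.
Inside |z| < r: -6, 3. Outside (|z| ≥ r): ∅.
p(0) = -18, so log|p(0)| = log(18) = 2.8904.
Apply Jensen: I(r) = log|p(0)| + Σ_k log(r/|z_k|), summed over zeros inside |z| < r.
  log(r/|z_k|) for z_k = 3: log(8/3) = 0.9808
  log(r/|z_k|) for z_k = -6: log(8/6) = 0.2877
Sum over inside zeros: 1.2685.
I(r) = log|p(0)| + (inside sum) = 2.8904 + 1.2685 = 4.1589.
Closed form (all zeros inside, monic): I(r) = n·log(r) = 2·log(8) = 4.1589. ✓

I(r) ≈ 4.1589.


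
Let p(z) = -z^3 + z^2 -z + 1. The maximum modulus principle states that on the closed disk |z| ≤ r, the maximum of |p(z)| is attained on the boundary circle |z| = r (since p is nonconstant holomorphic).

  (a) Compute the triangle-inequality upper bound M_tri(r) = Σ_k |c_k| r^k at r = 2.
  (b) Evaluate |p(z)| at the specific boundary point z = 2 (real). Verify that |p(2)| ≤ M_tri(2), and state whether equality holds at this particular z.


Coefficients: c_0 = 1, c_1 = -1, c_2 = 1, c_3 = -1. Radius r = 2.
Part (a). Triangle bound: M_tri(r) = Σ_k |c_k| r^k
  = |1|·2^0 + |-1|·2^1 + |1|·2^2 + |-1|·2^3
  = 1 + 2 + 4 + 8 = 15.
This bounds M(r) := max_{|z|=r} |p(z)| from above; equality holds iff all terms c_k z^k can be made to align in phase at a single z on |z|=r.
Part (b). At z = 2 (real, on the circle |z| = r):
  p(2) = (1)·2^0 + (-1)·2^1 + (1)·2^2 + (-1)·2^3 = -5.
  |p(2)| = 5.
Check: |p(2)| = 5 ≤ 15 = M_tri(2). ✓ Equality does not hold at z = 2 (the coefficients have mixed signs, so the terms do not all align in phase there).

M_tri(2) = 15; |p(2)| = 5; equality at z=2: no.


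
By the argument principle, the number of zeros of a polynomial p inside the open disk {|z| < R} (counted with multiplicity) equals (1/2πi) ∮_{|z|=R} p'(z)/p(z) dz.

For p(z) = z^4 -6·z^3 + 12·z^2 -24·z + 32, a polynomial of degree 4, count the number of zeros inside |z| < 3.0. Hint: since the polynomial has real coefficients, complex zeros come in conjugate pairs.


The zeros of p are: (0 + 2i), (0 - 2i), 2, 4.
Their magnitudes are: 2, 2, 2, 4.
Zeros with |z| < R = 3.0: (0 + 2i), (0 - 2i), 2.
Count = 3.
By the argument principle, (1/2πi) ∮_{|z|=R} p'(z)/p(z) dz equals exactly this count.

Number of zeros inside |z| < 3.0: 3.


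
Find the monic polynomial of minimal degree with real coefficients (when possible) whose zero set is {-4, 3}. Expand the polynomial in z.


The polynomial is p(z) = ∏_{α ∈ S} (z − α), where S = {-4, 3}.
Expanding the product yields: p(z) = z^2 + z -12.
The resulting polynomial has degree 2 and real coefficients as required.

p(z) = z^2 + z -12.


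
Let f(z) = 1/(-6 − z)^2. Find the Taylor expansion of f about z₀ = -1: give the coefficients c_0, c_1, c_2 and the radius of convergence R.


Let w = z − z₀, so z = z₀ + w.
Then -6 − z = -6 − (z₀ + w) = (-6 − z₀) − w = -5 − w.
f(z) = 1/(-5 − w)^2 = (1/(-5)^2) · (1 − w/(-5))^{−2}.
By the binomial series (1−u)^{−2} = Σ_{n≥0} C(n+1, 1) u^n for |u|<1, with u = w/(-5):
  c_n = C(n+1, 1) / (-5)^(n+2).
  c_0 = 1/(-5)^2 = 1/25.
  c_1 = 2/(-5)^3 = -2/125.
  c_2 = 3/(-5)^4 = 3/625.
The series is valid for |w/d| < 1, i.e. |z − z₀| < |d|.
Radius of convergence: R = |-6 − z₀| = |-5| = 5 (distance from z₀ to the singularity z = -6).

c_0 = 1/25, c_1 = -2/125, c_2 = 3/625; R = 5.


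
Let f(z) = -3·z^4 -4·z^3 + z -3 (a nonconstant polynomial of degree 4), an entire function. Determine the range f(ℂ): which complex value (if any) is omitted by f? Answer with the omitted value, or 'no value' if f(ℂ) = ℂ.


Little Picard bounds the complement of f(ℂ) to at most one point.
For every w ∈ ℂ, the equation p(z) − w = 0 is a nonconstant polynomial in z and hence has at least one root by the fundamental theorem of algebra. So p is surjective onto ℂ, omitting no value.

Omitted value: no value.


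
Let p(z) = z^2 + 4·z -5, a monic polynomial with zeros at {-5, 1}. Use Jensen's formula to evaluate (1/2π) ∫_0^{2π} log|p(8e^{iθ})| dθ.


Zeros: -5, 1; r = 8.
Inside |z| < r: -5, 1. Outside (|z| ≥ r): ∅.
p(0) = -5, so log|p(0)| = log(5) = 1.6094.
Apply Jensen: I(r) = log|p(0)| + Σ_k log(r/|z_k|), summed over zeros inside |z| < r.
  log(r/|z_k|) for z_k = -5: log(8/5) = 0.4700
  log(r/|z_k|) for z_k = 1: log(8/1) = 2.0794
Sum over inside zeros: 2.5494.
I(r) = log|p(0)| + (inside sum) = 1.6094 + 2.5494 = 4.1589.
Closed form (all zeros inside, monic): I(r) = n·log(r) = 2·log(8) = 4.1589. ✓

I(r) ≈ 4.1589.


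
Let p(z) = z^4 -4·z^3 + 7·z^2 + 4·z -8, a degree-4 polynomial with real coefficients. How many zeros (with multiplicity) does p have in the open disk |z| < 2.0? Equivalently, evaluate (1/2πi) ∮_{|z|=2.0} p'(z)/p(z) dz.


The zeros of p are: 1, -1, (2 + 2i), (2 - 2i).
Their magnitudes are: 1, 1, 2.828, 2.828.
Zeros with |z| < R = 2.0: 1, -1.
Count = 2.
By the argument principle, (1/2πi) ∮_{|z|=R} p'(z)/p(z) dz equals exactly this count.

Number of zeros inside |z| < 2.0: 2.


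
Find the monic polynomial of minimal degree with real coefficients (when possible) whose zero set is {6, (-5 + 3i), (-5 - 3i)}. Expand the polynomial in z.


The polynomial is p(z) = ∏_{α ∈ S} (z − α), where S = {6, (-5 + 3i), (-5 - 3i)}.
Expanding the product yields: p(z) = z^3 + 4·z^2 -26·z -204.
Note conjugate pairs combine to real quadratics: (z − (-5+3i))(z − (-5−3i)) = z² + 10z + 34.
The resulting polynomial has degree 3 and real coefficients as required.

p(z) = z^3 + 4·z^2 -26·z -204.


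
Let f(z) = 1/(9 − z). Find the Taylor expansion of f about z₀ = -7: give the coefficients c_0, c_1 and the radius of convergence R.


Let w = z − z₀, so z = z₀ + w.
Then 9 − z = 9 − (z₀ + w) = (9 − z₀) − w = 16 − w.
f(z) = 1/(16 − w) = (1/(16)) · 1/(1 − w/(16)) = Σ_{n≥0} w^n / (16)^(n+1).
So c_n = 1/(16)^(n+1):
  c_0 = 1/(16)^1 = 1/16.
  c_1 = 1/(16)^2 = 1/256.
The series is valid for |w/d| < 1, i.e. |z − z₀| < |d|.
Radius of convergence: R = |9 − z₀| = |16| = 16 (distance from z₀ to the singularity z = 9).

c_0 = 1/16, c_1 = 1/256; R = 16.


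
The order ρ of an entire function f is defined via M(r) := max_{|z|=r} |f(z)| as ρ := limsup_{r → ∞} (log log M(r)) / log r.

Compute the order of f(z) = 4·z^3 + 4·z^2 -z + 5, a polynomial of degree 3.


|f(z)| ≤ Σ|c_k|·r^k = O(r^3) as r → ∞. Polynomial growth is O(e^{r^ε}) for every ε > 0 (since r^3/e^{r^ε} → 0), so ρ ≤ ε for all ε > 0, i.e. ρ = 0. Every nonconstant polynomial has order 0.
Therefore ρ = 0.

Order ρ = 0.


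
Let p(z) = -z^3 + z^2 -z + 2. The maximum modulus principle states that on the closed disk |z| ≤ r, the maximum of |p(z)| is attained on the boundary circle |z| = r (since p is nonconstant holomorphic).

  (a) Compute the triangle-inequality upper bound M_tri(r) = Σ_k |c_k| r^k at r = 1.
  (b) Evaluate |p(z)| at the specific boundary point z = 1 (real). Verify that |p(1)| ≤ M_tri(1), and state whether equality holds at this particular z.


Coefficients: c_0 = 2, c_1 = -1, c_2 = 1, c_3 = -1. Radius r = 1.
Part (a). Triangle bound: M_tri(r) = Σ_k |c_k| r^k
  = |2|·1^0 + |-1|·1^1 + |1|·1^2 + |-1|·1^3
  = 2 + 1 + 1 + 1 = 5.
This bounds M(r) := max_{|z|=r} |p(z)| from above; equality holds iff all terms c_k z^k can be made to align in phase at a single z on |z|=r.
Part (b). At z = 1 (real, on the circle |z| = r):
  p(1) = (2)·1^0 + (-1)·1^1 + (1)·1^2 + (-1)·1^3 = 1.
  |p(1)| = 1.
Check: |p(1)| = 1 ≤ 5 = M_tri(1). ✓ Equality does not hold at z = 1 (the coefficients have mixed signs, so the terms do not all align in phase there).

M_tri(1) = 5; |p(1)| = 1; equality at z=1: no.


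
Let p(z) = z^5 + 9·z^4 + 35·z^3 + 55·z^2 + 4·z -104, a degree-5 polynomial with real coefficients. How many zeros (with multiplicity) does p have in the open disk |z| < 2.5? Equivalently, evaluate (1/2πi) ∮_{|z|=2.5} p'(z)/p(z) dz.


The zeros of p are: (-3 + 2i), (-3 - 2i), 1, (-2 + 2i), (-2 - 2i).
Their magnitudes are: 3.606, 3.606, 1, 2.828, 2.828.
Zeros with |z| < R = 2.5: 1.
Count = 1.
By the argument principle, (1/2πi) ∮_{|z|=R} p'(z)/p(z) dz equals exactly this count.

Number of zeros inside |z| < 2.5: 1.


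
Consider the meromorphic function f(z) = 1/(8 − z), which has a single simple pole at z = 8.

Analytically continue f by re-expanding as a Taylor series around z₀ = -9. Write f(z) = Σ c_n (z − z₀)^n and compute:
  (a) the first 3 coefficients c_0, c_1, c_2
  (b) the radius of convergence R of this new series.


Let w = z − z₀, so z = z₀ + w.
Then 8 − z = 8 − (z₀ + w) = (8 − z₀) − w = 17 − w.
f(z) = 1/(17 − w) = (1/(17)) · 1/(1 − w/(17)) = Σ_{n≥0} w^n / (17)^(n+1).
So c_n = 1/(17)^(n+1):
  c_0 = 1/(17)^1 = 1/17.
  c_1 = 1/(17)^2 = 1/289.
  c_2 = 1/(17)^3 = 1/4913.
The series is valid for |w/d| < 1, i.e. |z − z₀| < |d|.
Radius of convergence: R = |8 − z₀| = |17| = 17 (distance from z₀ to the singularity z = 8).

c_0 = 1/17, c_1 = 1/289, c_2 = 1/4913; R = 17.


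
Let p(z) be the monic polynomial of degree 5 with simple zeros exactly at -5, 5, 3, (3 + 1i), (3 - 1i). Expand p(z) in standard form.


The polynomial is p(z) = ∏_{α ∈ S} (z − α), where S = {-5, 5, 3, (3 + 1i), (3 - 1i)}.
Expanding the product yields: p(z) = z^5 -9·z^4 + 3·z^3 + 195·z^2 -700·z + 750.
Note conjugate pairs combine to real quadratics: (z − (3+1i))(z − (3−1i)) = z² − 6z + 10.
The resulting polynomial has degree 5 and real coefficients as required.

p(z) = z^5 -9·z^4 + 3·z^3 + 195·z^2 -700·z + 750.


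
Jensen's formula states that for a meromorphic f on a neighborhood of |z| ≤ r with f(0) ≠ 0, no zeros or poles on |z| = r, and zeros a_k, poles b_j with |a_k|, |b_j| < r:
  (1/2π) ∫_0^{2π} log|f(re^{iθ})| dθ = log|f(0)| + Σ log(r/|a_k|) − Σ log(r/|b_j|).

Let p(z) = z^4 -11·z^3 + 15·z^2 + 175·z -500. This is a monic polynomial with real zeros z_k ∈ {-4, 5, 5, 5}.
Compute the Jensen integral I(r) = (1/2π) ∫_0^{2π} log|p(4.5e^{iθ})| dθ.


Zeros: -4, 5, 5, 5; r = 4.5.
Inside |z| < r: -4. Outside (|z| ≥ r): 5, 5, 5.
p(0) = -500, so log|p(0)| = log(500) = 6.2146.
Apply Jensen: I(r) = log|p(0)| + Σ_k log(r/|z_k|), summed over zeros inside |z| < r.
  log(r/|z_k|) for z_k = -4: log(4.5/4) = 0.1178
  Outside zeros (5, 5, 5) contribute nothing to the Jensen sum.
Sum over inside zeros: 0.1178.
I(r) = log|p(0)| + (inside sum) = 6.2146 + 0.1178 = 6.3324.
Note: since some zeros are outside |z| ≤ r, the simplified n·log(r) form does NOT apply — only the inside zeros contribute.

I(r) ≈ 6.3324.


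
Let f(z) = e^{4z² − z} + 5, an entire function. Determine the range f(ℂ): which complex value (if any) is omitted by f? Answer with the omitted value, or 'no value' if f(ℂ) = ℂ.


Little Picard bounds the complement of f(ℂ) to at most one point.
The exponent g(z) = 4z² − z is a nonconstant polynomial, hence surjective onto ℂ. So e^{g(z)} takes every value in {e^w : w ∈ ℂ} = ℂ ∖ {0}. Adding 5 shifts the range to ℂ ∖ {5}. f omits exactly 5.

Omitted value: 5.


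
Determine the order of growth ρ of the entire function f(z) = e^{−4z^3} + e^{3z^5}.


Each summand is entire of order 3 and 5 respectively (as in the single-exponential case). The order of a sum is at most the max of the orders, so ρ ≤ 5. For the lower bound: on |z|=r choose arg z so that 3z^5 is real positive; then |e^{3z^5}| = e^{3r^5} while |e^{-4z^3}| ≤ e^{4r^3} = o(e^{3r^5}). So |f| ≥ e^{3r^5}(1 − o(1)) and ρ ≥ 5. Hence ρ = max(3, 5) = 5.
Therefore ρ = 5.

Order ρ = 5.


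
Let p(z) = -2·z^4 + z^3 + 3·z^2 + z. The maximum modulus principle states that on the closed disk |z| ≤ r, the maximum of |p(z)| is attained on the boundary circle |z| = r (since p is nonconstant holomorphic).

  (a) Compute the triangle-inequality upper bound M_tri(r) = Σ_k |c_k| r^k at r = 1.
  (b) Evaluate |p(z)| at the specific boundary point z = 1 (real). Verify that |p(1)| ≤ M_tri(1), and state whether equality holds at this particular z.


Coefficients: c_0 = 0, c_1 = 1, c_2 = 3, c_3 = 1, c_4 = -2. Radius r = 1.
Part (a). Triangle bound: M_tri(r) = Σ_k |c_k| r^k
  = |0|·1^0 + |1|·1^1 + |3|·1^2 + |1|·1^3 + |-2|·1^4
  = 0 + 1 + 3 + 1 + 2 = 7.
This bounds M(r) := max_{|z|=r} |p(z)| from above; equality holds iff all terms c_k z^k can be made to align in phase at a single z on |z|=r.
Part (b). At z = 1 (real, on the circle |z| = r):
  p(1) = (0)·1^0 + (1)·1^1 + (3)·1^2 + (1)·1^3 + (-2)·1^4 = 3.
  |p(1)| = 3.
Check: |p(1)| = 3 ≤ 7 = M_tri(1). ✓ Equality does not hold at z = 1 (the coefficients have mixed signs, so the terms do not all align in phase there).

M_tri(1) = 7; |p(1)| = 3; equality at z=1: no.


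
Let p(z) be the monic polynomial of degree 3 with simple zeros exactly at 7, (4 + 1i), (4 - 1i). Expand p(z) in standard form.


The polynomial is p(z) = ∏_{α ∈ S} (z − α), where S = {7, (4 + 1i), (4 - 1i)}.
Expanding the product yields: p(z) = z^3 -15·z^2 + 73·z -119.
Note conjugate pairs combine to real quadratics: (z − (4+1i))(z − (4−1i)) = z² − 8z + 17.
The resulting polynomial has degree 3 and real coefficients as required.

p(z) = z^3 -15·z^2 + 73·z -119.


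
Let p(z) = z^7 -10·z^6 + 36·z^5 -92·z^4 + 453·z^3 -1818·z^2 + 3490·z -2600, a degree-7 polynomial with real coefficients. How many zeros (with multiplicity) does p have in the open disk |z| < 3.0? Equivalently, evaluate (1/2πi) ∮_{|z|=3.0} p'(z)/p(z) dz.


The zeros of p are: 4, (2 + 1i), (2 - 1i), (-2 + 3i), (-2 - 3i), (3 + 1i), (3 - 1i).
Their magnitudes are: 4, 2.236, 2.236, 3.606, 3.606, 3.162, 3.162.
Zeros with |z| < R = 3.0: (2 + 1i), (2 - 1i).
Count = 2.
By the argument principle, (1/2πi) ∮_{|z|=R} p'(z)/p(z) dz equals exactly this count.

Number of zeros inside |z| < 3.0: 2.


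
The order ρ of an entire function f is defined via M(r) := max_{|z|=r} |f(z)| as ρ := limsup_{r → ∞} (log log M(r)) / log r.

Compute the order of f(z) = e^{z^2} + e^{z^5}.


Each summand is entire of order 2 and 5 respectively (as in the single-exponential case). The order of a sum is at most the max of the orders, so ρ ≤ 5. For the lower bound: on |z|=r choose arg z so that 1z^5 is real positive; then |e^{1z^5}| = e^{1r^5} while |e^{1z^2}| ≤ e^{1r^2} = o(e^{1r^5}). So |f| ≥ e^{1r^5}(1 − o(1)) and ρ ≥ 5. Hence ρ = max(2, 5) = 5.
Therefore ρ = 5.

Order ρ = 5.


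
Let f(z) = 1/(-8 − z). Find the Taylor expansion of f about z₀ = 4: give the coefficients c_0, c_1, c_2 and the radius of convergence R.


Let w = z − z₀, so z = z₀ + w.
Then -8 − z = -8 − (z₀ + w) = (-8 − z₀) − w = -12 − w.
f(z) = 1/(-12 − w) = (1/(-12)) · 1/(1 − w/(-12)) = Σ_{n≥0} w^n / (-12)^(n+1).
So c_n = 1/(-12)^(n+1):
  c_0 = 1/(-12)^1 = -1/12.
  c_1 = 1/(-12)^2 = 1/144.
  c_2 = 1/(-12)^3 = -1/1728.
The series is valid for |w/d| < 1, i.e. |z − z₀| < |d|.
Radius of convergence: R = |-8 − z₀| = |-12| = 12 (distance from z₀ to the singularity z = -8).

c_0 = -1/12, c_1 = 1/144, c_2 = -1/1728; R = 12.


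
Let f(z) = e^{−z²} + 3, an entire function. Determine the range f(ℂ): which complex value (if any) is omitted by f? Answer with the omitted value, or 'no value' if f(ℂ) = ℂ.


Little Picard bounds the complement of f(ℂ) to at most one point.
The exponent g(z) = −z² is a nonconstant polynomial, hence surjective onto ℂ. So e^{g(z)} takes every value in {e^w : w ∈ ℂ} = ℂ ∖ {0}. Adding 3 shifts the range to ℂ ∖ {3}. f omits exactly 3.

Omitted value: 3.


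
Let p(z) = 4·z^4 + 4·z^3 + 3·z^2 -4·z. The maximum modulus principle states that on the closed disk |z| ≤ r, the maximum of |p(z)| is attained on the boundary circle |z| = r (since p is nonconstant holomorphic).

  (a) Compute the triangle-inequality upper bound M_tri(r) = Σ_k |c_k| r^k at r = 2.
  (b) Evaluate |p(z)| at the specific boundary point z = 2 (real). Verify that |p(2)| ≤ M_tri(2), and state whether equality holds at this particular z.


Coefficients: c_0 = 0, c_1 = -4, c_2 = 3, c_3 = 4, c_4 = 4. Radius r = 2.
Part (a). Triangle bound: M_tri(r) = Σ_k |c_k| r^k
  = |0|·2^0 + |-4|·2^1 + |3|·2^2 + |4|·2^3 + |4|·2^4
  = 0 + 8 + 12 + 32 + 64 = 116.
This bounds M(r) := max_{|z|=r} |p(z)| from above; equality holds iff all terms c_k z^k can be made to align in phase at a single z on |z|=r.
Part (b). At z = 2 (real, on the circle |z| = r):
  p(2) = (0)·2^0 + (-4)·2^1 + (3)·2^2 + (4)·2^3 + (4)·2^4 = 100.
  |p(2)| = 100.
Check: |p(2)| = 100 ≤ 116 = M_tri(2). ✓ Equality does not hold at z = 2 (the coefficients have mixed signs, so the terms do not all align in phase there).

M_tri(2) = 116; |p(2)| = 100; equality at z=2: no.


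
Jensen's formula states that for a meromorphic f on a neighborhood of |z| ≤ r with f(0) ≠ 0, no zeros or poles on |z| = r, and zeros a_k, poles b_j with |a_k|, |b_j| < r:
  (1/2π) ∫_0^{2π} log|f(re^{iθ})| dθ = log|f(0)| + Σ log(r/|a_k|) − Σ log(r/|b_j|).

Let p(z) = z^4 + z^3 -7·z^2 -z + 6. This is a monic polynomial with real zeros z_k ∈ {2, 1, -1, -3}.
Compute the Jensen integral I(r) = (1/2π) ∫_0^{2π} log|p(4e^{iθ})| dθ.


Zeros: -3, -1, 1, 2; r = 4.
Inside |z| < r: -3, -1, 1, 2. Outside (|z| ≥ r): ∅.
p(0) = 6, so log|p(0)| = log(6) = 1.7918.
Apply Jensen: I(r) = log|p(0)| + Σ_k log(r/|z_k|), summed over zeros inside |z| < r.
  log(r/|z_k|) for z_k = 2: log(4/2) = 0.6931
  log(r/|z_k|) for z_k = 1: log(4/1) = 1.3863
  log(r/|z_k|) for z_k = -1: log(4/1) = 1.3863
  log(r/|z_k|) for z_k = -3: log(4/3) = 0.2877
Sum over inside zeros: 3.7534.
I(r) = log|p(0)| + (inside sum) = 1.7918 + 3.7534 = 5.5452.
Closed form (all zeros inside, monic): I(r) = n·log(r) = 4·log(4) = 5.5452. ✓

I(r) ≈ 5.5452.


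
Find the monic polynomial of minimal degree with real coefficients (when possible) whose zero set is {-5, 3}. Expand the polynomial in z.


The polynomial is p(z) = ∏_{α ∈ S} (z − α), where S = {-5, 3}.
Expanding the product yields: p(z) = z^2 + 2·z -15.
The resulting polynomial has degree 2 and real coefficients as required.

p(z) = z^2 + 2·z -15.


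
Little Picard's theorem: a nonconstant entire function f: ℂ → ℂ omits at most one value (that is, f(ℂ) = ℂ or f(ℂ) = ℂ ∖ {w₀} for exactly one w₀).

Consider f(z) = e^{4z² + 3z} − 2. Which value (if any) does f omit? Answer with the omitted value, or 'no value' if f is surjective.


Little Picard bounds the complement of f(ℂ) to at most one point.
The exponent g(z) = 4z² + 3z is a nonconstant polynomial, hence surjective onto ℂ. So e^{g(z)} takes every value in {e^w : w ∈ ℂ} = ℂ ∖ {0}. Adding -2 shifts the range to ℂ ∖ {-2}. f omits exactly -2.

Omitted value: -2.


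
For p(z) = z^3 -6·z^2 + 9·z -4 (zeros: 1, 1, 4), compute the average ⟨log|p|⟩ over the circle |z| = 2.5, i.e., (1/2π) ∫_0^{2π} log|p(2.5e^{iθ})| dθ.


Zeros: 1, 1, 4; r = 2.5.
Inside |z| < r: 1, 1. Outside (|z| ≥ r): 4.
p(0) = -4, so log|p(0)| = log(4) = 1.3863.
Apply Jensen: I(r) = log|p(0)| + Σ_k log(r/|z_k|), summed over zeros inside |z| < r.
  log(r/|z_k|) for z_k = 1: log(2.5/1) = 0.9163
  log(r/|z_k|) for z_k = 1: log(2.5/1) = 0.9163
  Outside zeros (4) contribute nothing to the Jensen sum.
Sum over inside zeros: 1.8326.
I(r) = log|p(0)| + (inside sum) = 1.3863 + 1.8326 = 3.2189.
Note: since some zeros are outside |z| ≤ r, the simplified n·log(r) form does NOT apply — only the inside zeros contribute.

I(r) ≈ 3.2189.


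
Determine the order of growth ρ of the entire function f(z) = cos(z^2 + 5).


Write cos(w) = (e^{iw} ± e^{−iw})/(2 or 2i), so |cos(w)| ≤ e^{|w|}. With w = z^2 + 5, |w| ≤ 1r^2 + 5 on |z|=r, giving M(r) ≤ e^{1r^2 + 5} and ρ ≤ 2. For the lower bound, choose z on |z|=r with 1z^2 purely imaginary of modulus 1r^2; then |cos(z^2 + 5)| grows like e^{1r^2}/2, so ρ ≥ 2. Hence ρ = 2.
Therefore ρ = 2.

Order ρ = 2.


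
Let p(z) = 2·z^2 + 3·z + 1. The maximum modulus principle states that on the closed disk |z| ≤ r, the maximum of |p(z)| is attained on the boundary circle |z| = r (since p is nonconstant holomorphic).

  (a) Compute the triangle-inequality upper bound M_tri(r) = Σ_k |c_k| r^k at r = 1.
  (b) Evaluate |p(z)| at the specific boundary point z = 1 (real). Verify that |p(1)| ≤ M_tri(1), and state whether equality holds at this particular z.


Coefficients: c_0 = 1, c_1 = 3, c_2 = 2. Radius r = 1.
Part (a). Triangle bound: M_tri(r) = Σ_k |c_k| r^k
  = |1|·1^0 + |3|·1^1 + |2|·1^2
  = 1 + 3 + 2 = 6.
This bounds M(r) := max_{|z|=r} |p(z)| from above; equality holds iff all terms c_k z^k can be made to align in phase at a single z on |z|=r.
Part (b). At z = 1 (real, on the circle |z| = r):
  p(1) = (1)·1^0 + (3)·1^1 + (2)·1^2 = 6.
  |p(1)| = 6.
Since all nonzero coefficients share the same sign, |p(1)| = 6 = M_tri(1); the triangle bound is attained at z = 1, so in fact M(r) = 6.

M_tri(1) = 6; |p(1)| = 6; equality at z=1: yes.


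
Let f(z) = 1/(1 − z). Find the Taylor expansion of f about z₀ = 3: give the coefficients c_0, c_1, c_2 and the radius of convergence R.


Let w = z − z₀, so z = z₀ + w.
Then 1 − z = 1 − (z₀ + w) = (1 − z₀) − w = -2 − w.
f(z) = 1/(-2 − w) = (1/(-2)) · 1/(1 − w/(-2)) = Σ_{n≥0} w^n / (-2)^(n+1).
So c_n = 1/(-2)^(n+1):
  c_0 = 1/(-2)^1 = -1/2.
  c_1 = 1/(-2)^2 = 1/4.
  c_2 = 1/(-2)^3 = -1/8.
The series is valid for |w/d| < 1, i.e. |z − z₀| < |d|.
Radius of convergence: R = |1 − z₀| = |-2| = 2 (distance from z₀ to the singularity z = 1).

c_0 = -1/2, c_1 = 1/4, c_2 = -1/8; R = 2.


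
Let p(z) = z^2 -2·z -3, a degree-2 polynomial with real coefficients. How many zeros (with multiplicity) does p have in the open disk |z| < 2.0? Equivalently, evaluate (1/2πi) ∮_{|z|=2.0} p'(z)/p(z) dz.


The zeros of p are: -1, 3.
Their magnitudes are: 1, 3.
Zeros with |z| < R = 2.0: -1.
Count = 1.
By the argument principle, (1/2πi) ∮_{|z|=R} p'(z)/p(z) dz equals exactly this count.

Number of zeros inside |z| < 2.0: 1.


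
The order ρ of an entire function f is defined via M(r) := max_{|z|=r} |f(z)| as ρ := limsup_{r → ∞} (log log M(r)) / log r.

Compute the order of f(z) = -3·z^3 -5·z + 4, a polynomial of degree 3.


|f(z)| ≤ Σ|c_k|·r^k = O(r^3) as r → ∞. Polynomial growth is O(e^{r^ε}) for every ε > 0 (since r^3/e^{r^ε} → 0), so ρ ≤ ε for all ε > 0, i.e. ρ = 0. Every nonconstant polynomial has order 0.
Therefore ρ = 0.

Order ρ = 0.


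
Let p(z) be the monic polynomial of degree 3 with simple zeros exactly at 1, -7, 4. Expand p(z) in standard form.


The polynomial is p(z) = ∏_{α ∈ S} (z − α), where S = {1, -7, 4}.
Expanding the product yields: p(z) = z^3 + 2·z^2 -31·z + 28.
The resulting polynomial has degree 3 and real coefficients as required.

p(z) = z^3 + 2·z^2 -31·z + 28.


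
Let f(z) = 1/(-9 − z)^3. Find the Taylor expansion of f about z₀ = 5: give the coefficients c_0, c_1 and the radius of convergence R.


Let w = z − z₀, so z = z₀ + w.
Then -9 − z = -9 − (z₀ + w) = (-9 − z₀) − w = -14 − w.
f(z) = 1/(-14 − w)^3 = (1/(-14)^3) · (1 − w/(-14))^{−3}.
By the binomial series (1−u)^{−3} = Σ_{n≥0} C(n+2, 2) u^n for |u|<1, with u = w/(-14):
  c_n = C(n+2, 2) / (-14)^(n+3).
  c_0 = 1/(-14)^3 = -1/2744.
  c_1 = 3/(-14)^4 = 3/38416.
The series is valid for |w/d| < 1, i.e. |z − z₀| < |d|.
Radius of convergence: R = |-9 − z₀| = |-14| = 14 (distance from z₀ to the singularity z = -9).

c_0 = -1/2744, c_1 = 3/38416; R = 14.


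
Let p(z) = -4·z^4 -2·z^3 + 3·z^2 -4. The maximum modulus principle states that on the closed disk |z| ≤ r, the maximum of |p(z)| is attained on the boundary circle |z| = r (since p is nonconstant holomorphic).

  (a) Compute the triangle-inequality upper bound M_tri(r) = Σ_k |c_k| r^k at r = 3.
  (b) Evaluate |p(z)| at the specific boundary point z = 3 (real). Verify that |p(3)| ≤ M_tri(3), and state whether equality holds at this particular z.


Coefficients: c_0 = -4, c_1 = 0, c_2 = 3, c_3 = -2, c_4 = -4. Radius r = 3.
Part (a). Triangle bound: M_tri(r) = Σ_k |c_k| r^k
  = |-4|·3^0 + |0|·3^1 + |3|·3^2 + |-2|·3^3 + |-4|·3^4
  = 4 + 0 + 27 + 54 + 324 = 409.
This bounds M(r) := max_{|z|=r} |p(z)| from above; equality holds iff all terms c_k z^k can be made to align in phase at a single z on |z|=r.
Part (b). At z = 3 (real, on the circle |z| = r):
  p(3) = (-4)·3^0 + (0)·3^1 + (3)·3^2 + (-2)·3^3 + (-4)·3^4 = -355.
  |p(3)| = 355.
Check: |p(3)| = 355 ≤ 409 = M_tri(3). ✓ Equality does not hold at z = 3 (the coefficients have mixed signs, so the terms do not all align in phase there).

M_tri(3) = 409; |p(3)| = 355; equality at z=3: no.


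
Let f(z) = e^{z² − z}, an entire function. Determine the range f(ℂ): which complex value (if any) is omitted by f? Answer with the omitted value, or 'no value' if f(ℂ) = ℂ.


Little Picard bounds the complement of f(ℂ) to at most one point.
The exponent g(z) = z² − z is a nonconstant polynomial, hence surjective onto ℂ. So e^{g(z)} takes every value in {e^w : w ∈ ℂ} = ℂ ∖ {0}. Adding 0 shifts the range to ℂ ∖ {0}. f omits exactly 0.

Omitted value: 0.


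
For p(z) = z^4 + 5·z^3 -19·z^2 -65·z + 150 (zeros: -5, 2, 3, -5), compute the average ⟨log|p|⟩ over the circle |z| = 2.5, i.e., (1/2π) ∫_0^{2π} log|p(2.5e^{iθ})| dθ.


Zeros: -5, -5, 2, 3; r = 2.5.
Inside |z| < r: 2. Outside (|z| ≥ r): -5, -5, 3.
p(0) = 150, so log|p(0)| = log(150) = 5.0106.
Apply Jensen: I(r) = log|p(0)| + Σ_k log(r/|z_k|), summed over zeros inside |z| < r.
  log(r/|z_k|) for z_k = 2: log(2.5/2) = 0.2231
  Outside zeros (-5, -5, 3) contribute nothing to the Jensen sum.
Sum over inside zeros: 0.2231.
I(r) = log|p(0)| + (inside sum) = 5.0106 + 0.2231 = 5.2338.
Note: since some zeros are outside |z| ≤ r, the simplified n·log(r) form does NOT apply — only the inside zeros contribute.

I(r) ≈ 5.2338.


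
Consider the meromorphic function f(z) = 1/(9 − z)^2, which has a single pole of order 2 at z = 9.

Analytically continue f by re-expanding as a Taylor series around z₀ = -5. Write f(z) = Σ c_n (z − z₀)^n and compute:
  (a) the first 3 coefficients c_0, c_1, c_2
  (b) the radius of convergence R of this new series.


Let w = z − z₀, so z = z₀ + w.
Then 9 − z = 9 − (z₀ + w) = (9 − z₀) − w = 14 − w.
f(z) = 1/(14 − w)^2 = (1/(14)^2) · (1 − w/(14))^{−2}.
By the binomial series (1−u)^{−2} = Σ_{n≥0} C(n+1, 1) u^n for |u|<1, with u = w/(14):
  c_n = C(n+1, 1) / (14)^(n+2).
  c_0 = 1/(14)^2 = 1/196.
  c_1 = 2/(14)^3 = 1/1372.
  c_2 = 3/(14)^4 = 3/38416.
The series is valid for |w/d| < 1, i.e. |z − z₀| < |d|.
Radius of convergence: R = |9 − z₀| = |14| = 14 (distance from z₀ to the singularity z = 9).

c_0 = 1/196, c_1 = 1/1372, c_2 = 3/38416; R = 14.


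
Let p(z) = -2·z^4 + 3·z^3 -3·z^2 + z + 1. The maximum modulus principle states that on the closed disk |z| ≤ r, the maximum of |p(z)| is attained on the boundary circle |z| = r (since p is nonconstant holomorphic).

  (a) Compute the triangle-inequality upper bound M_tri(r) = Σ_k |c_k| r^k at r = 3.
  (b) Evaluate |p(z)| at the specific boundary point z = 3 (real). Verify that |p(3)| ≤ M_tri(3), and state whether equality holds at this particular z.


Coefficients: c_0 = 1, c_1 = 1, c_2 = -3, c_3 = 3, c_4 = -2. Radius r = 3.
Part (a). Triangle bound: M_tri(r) = Σ_k |c_k| r^k
  = |1|·3^0 + |1|·3^1 + |-3|·3^2 + |3|·3^3 + |-2|·3^4
  = 1 + 3 + 27 + 81 + 162 = 274.
This bounds M(r) := max_{|z|=r} |p(z)| from above; equality holds iff all terms c_k z^k can be made to align in phase at a single z on |z|=r.
Part (b). At z = 3 (real, on the circle |z| = r):
  p(3) = (1)·3^0 + (1)·3^1 + (-3)·3^2 + (3)·3^3 + (-2)·3^4 = -104.
  |p(3)| = 104.
Check: |p(3)| = 104 ≤ 274 = M_tri(3). ✓ Equality does not hold at z = 3 (the coefficients have mixed signs, so the terms do not all align in phase there).

M_tri(3) = 274; |p(3)| = 104; equality at z=3: no.


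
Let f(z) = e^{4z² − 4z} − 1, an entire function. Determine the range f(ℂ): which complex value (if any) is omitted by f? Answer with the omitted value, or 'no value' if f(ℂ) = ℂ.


Little Picard bounds the complement of f(ℂ) to at most one point.
The exponent g(z) = 4z² − 4z is a nonconstant polynomial, hence surjective onto ℂ. So e^{g(z)} takes every value in {e^w : w ∈ ℂ} = ℂ ∖ {0}. Adding -1 shifts the range to ℂ ∖ {-1}. f omits exactly -1.

Omitted value: -1.


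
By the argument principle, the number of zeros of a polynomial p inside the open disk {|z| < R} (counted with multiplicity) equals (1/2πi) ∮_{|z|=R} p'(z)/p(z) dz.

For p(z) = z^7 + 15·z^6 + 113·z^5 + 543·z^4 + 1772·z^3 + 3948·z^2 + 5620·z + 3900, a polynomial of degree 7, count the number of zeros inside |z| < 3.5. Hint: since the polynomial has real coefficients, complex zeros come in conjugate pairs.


The zeros of p are: (-1 + 3i), (-1 - 3i), -3, (-2 + 3i), (-2 - 3i), (-3 + 1i), (-3 - 1i).
Their magnitudes are: 3.162, 3.162, 3, 3.606, 3.606, 3.162, 3.162.
Zeros with |z| < R = 3.5: (-1 + 3i), (-1 - 3i), -3, (-3 + 1i), (-3 - 1i).
Count = 5.
By the argument principle, (1/2πi) ∮_{|z|=R} p'(z)/p(z) dz equals exactly this count.

Number of zeros inside |z| < 3.5: 5.


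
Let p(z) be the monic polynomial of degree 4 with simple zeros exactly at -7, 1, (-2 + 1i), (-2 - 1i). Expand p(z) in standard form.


The polynomial is p(z) = ∏_{α ∈ S} (z − α), where S = {-7, 1, (-2 + 1i), (-2 - 1i)}.
Expanding the product yields: p(z) = z^4 + 10·z^3 + 22·z^2 + 2·z -35.
Note conjugate pairs combine to real quadratics: (z − (-2+1i))(z − (-2−1i)) = z² + 4z + 5.
The resulting polynomial has degree 4 and real coefficients as required.

p(z) = z^4 + 10·z^3 + 22·z^2 + 2·z -35.


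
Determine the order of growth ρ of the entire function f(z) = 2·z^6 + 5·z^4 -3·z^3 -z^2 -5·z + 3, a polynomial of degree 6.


|f(z)| ≤ Σ|c_k|·r^k = O(r^6) as r → ∞. Polynomial growth is O(e^{r^ε}) for every ε > 0 (since r^6/e^{r^ε} → 0), so ρ ≤ ε for all ε > 0, i.e. ρ = 0. Every nonconstant polynomial has order 0.
Therefore ρ = 0.

Order ρ = 0.


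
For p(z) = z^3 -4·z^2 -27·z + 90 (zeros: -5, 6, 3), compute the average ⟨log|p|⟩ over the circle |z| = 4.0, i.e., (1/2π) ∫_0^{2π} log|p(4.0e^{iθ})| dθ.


Zeros: -5, 3, 6; r = 4.0.
Inside |z| < r: 3. Outside (|z| ≥ r): -5, 6.
p(0) = 90, so log|p(0)| = log(90) = 4.4998.
Apply Jensen: I(r) = log|p(0)| + Σ_k log(r/|z_k|), summed over zeros inside |z| < r.
  log(r/|z_k|) for z_k = 3: log(4.0/3) = 0.2877
  Outside zeros (-5, 6) contribute nothing to the Jensen sum.
Sum over inside zeros: 0.2877.
I(r) = log|p(0)| + (inside sum) = 4.4998 + 0.2877 = 4.7875.
Note: since some zeros are outside |z| ≤ r, the simplified n·log(r) form does NOT apply — only the inside zeros contribute.

I(r) ≈ 4.7875.


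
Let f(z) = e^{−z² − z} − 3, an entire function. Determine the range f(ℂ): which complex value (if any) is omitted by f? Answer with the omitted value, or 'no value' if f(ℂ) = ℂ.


Little Picard bounds the complement of f(ℂ) to at most one point.
The exponent g(z) = −z² − z is a nonconstant polynomial, hence surjective onto ℂ. So e^{g(z)} takes every value in {e^w : w ∈ ℂ} = ℂ ∖ {0}. Adding -3 shifts the range to ℂ ∖ {-3}. f omits exactly -3.

Omitted value: -3.


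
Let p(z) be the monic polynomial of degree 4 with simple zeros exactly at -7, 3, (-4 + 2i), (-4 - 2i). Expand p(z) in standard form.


The polynomial is p(z) = ∏_{α ∈ S} (z − α), where S = {-7, 3, (-4 + 2i), (-4 - 2i)}.
Expanding the product yields: p(z) = z^4 + 12·z^3 + 31·z^2 -88·z -420.
Note conjugate pairs combine to real quadratics: (z − (-4+2i))(z − (-4−2i)) = z² + 8z + 20.
The resulting polynomial has degree 4 and real coefficients as required.

p(z) = z^4 + 12·z^3 + 31·z^2 -88·z -420.


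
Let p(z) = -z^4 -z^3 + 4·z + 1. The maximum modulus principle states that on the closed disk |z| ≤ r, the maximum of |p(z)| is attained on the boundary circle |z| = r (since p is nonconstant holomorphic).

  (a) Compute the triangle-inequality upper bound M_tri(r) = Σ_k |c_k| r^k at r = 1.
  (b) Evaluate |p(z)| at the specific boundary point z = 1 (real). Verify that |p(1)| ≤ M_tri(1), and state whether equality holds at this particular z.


Coefficients: c_0 = 1, c_1 = 4, c_2 = 0, c_3 = -1, c_4 = -1. Radius r = 1.
Part (a). Triangle bound: M_tri(r) = Σ_k |c_k| r^k
  = |1|·1^0 + |4|·1^1 + |0|·1^2 + |-1|·1^3 + |-1|·1^4
  = 1 + 4 + 0 + 1 + 1 = 7.
This bounds M(r) := max_{|z|=r} |p(z)| from above; equality holds iff all terms c_k z^k can be made to align in phase at a single z on |z|=r.
Part (b). At z = 1 (real, on the circle |z| = r):
  p(1) = (1)·1^0 + (4)·1^1 + (0)·1^2 + (-1)·1^3 + (-1)·1^4 = 3.
  |p(1)| = 3.
Check: |p(1)| = 3 ≤ 7 = M_tri(1). ✓ Equality does not hold at z = 1 (the coefficients have mixed signs, so the terms do not all align in phase there).

M_tri(1) = 7; |p(1)| = 3; equality at z=1: no.


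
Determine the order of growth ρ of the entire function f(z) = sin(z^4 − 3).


Write sin(w) = (e^{iw} ± e^{−iw})/(2 or 2i), so |sin(w)| ≤ e^{|w|}. With w = z^4 − 3, |w| ≤ 1r^4 + 3 on |z|=r, giving M(r) ≤ e^{1r^4 + 3} and ρ ≤ 4. For the lower bound, choose z on |z|=r with 1z^4 purely imaginary of modulus 1r^4; then |sin(z^4 − 3)| grows like e^{1r^4}/2, so ρ ≥ 4. Hence ρ = 4.
Therefore ρ = 4.

Order ρ = 4.


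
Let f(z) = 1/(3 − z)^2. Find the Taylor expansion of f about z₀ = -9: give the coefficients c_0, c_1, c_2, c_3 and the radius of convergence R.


Let w = z − z₀, so z = z₀ + w.
Then 3 − z = 3 − (z₀ + w) = (3 − z₀) − w = 12 − w.
f(z) = 1/(12 − w)^2 = (1/(12)^2) · (1 − w/(12))^{−2}.
By the binomial series (1−u)^{−2} = Σ_{n≥0} C(n+1, 1) u^n for |u|<1, with u = w/(12):
  c_n = C(n+1, 1) / (12)^(n+2).
  c_0 = 1/(12)^2 = 1/144.
  c_1 = 2/(12)^3 = 1/864.
  c_2 = 3/(12)^4 = 1/6912.
  c_3 = 4/(12)^5 = 1/62208.
The series is valid for |w/d| < 1, i.e. |z − z₀| < |d|.
Radius of convergence: R = |3 − z₀| = |12| = 12 (distance from z₀ to the singularity z = 3).

c_0 = 1/144, c_1 = 1/864, c_2 = 1/6912, c_3 = 1/62208; R = 12.


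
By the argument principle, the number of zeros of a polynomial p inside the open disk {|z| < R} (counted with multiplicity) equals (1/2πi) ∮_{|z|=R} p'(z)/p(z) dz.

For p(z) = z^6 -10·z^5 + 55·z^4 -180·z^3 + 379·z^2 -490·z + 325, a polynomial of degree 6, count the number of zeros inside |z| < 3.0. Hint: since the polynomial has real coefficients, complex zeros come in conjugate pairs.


The zeros of p are: (2 + 3i), (2 - 3i), (2 + 1i), (2 - 1i), (1 + 2i), (1 - 2i).
Their magnitudes are: 3.606, 3.606, 2.236, 2.236, 2.236, 2.236.
Zeros with |z| < R = 3.0: (2 + 1i), (2 - 1i), (1 + 2i), (1 - 2i).
Count = 4.
By the argument principle, (1/2πi) ∮_{|z|=R} p'(z)/p(z) dz equals exactly this count.

Number of zeros inside |z| < 3.0: 4.


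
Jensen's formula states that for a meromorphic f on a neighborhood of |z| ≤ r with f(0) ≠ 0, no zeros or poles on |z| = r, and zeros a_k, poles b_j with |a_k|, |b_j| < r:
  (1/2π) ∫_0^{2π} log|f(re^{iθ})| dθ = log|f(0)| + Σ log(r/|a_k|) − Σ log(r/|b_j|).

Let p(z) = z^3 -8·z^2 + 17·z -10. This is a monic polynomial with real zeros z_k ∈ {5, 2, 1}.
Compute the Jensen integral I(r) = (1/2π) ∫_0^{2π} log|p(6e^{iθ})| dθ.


Zeros: 1, 2, 5; r = 6.
Inside |z| < r: 1, 2, 5. Outside (|z| ≥ r): ∅.
p(0) = -10, so log|p(0)| = log(10) = 2.3026.
Apply Jensen: I(r) = log|p(0)| + Σ_k log(r/|z_k|), summed over zeros inside |z| < r.
  log(r/|z_k|) for z_k = 5: log(6/5) = 0.1823
  log(r/|z_k|) for z_k = 2: log(6/2) = 1.0986
  log(r/|z_k|) for z_k = 1: log(6/1) = 1.7918
Sum over inside zeros: 3.0727.
I(r) = log|p(0)| + (inside sum) = 2.3026 + 3.0727 = 5.3753.
Closed form (all zeros inside, monic): I(r) = n·log(r) = 3·log(6) = 5.3753. ✓

I(r) ≈ 5.3753.


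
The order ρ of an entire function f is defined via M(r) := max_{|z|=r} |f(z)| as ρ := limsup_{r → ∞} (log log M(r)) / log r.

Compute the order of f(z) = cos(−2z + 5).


cos(w) is a linear combination of e^{iw} and e^{−iw} (or e^w, e^{−w} in the hyperbolic case), so |cos(w)| ≤ e^{|w|}. With w = −2z + 5, |w| ≤ 2|z| + 5 = 2r + 5 on |z| = r, giving M(r) ≤ e^{2r + 5}, so ρ ≤ 1. On a suitable ray (z = it for sin/cos; z = t for sinh/cosh, t real → ∞), |cos(−2z + 5)| grows like e^{2|t|}/2, so ρ ≥ 1. Hence ρ = 1.
Therefore ρ = 1.

Order ρ = 1.


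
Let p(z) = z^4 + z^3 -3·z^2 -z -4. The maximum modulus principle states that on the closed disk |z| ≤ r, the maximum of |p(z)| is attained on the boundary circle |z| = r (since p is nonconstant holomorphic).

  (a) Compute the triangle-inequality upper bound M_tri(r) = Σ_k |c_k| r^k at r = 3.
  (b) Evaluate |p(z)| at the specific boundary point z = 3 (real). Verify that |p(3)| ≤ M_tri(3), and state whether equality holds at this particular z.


Coefficients: c_0 = -4, c_1 = -1, c_2 = -3, c_3 = 1, c_4 = 1. Radius r = 3.
Part (a). Triangle bound: M_tri(r) = Σ_k |c_k| r^k
  = |-4|·3^0 + |-1|·3^1 + |-3|·3^2 + |1|·3^3 + |1|·3^4
  = 4 + 3 + 27 + 27 + 81 = 142.
This bounds M(r) := max_{|z|=r} |p(z)| from above; equality holds iff all terms c_k z^k can be made to align in phase at a single z on |z|=r.
Part (b). At z = 3 (real, on the circle |z| = r):
  p(3) = (-4)·3^0 + (-1)·3^1 + (-3)·3^2 + (1)·3^3 + (1)·3^4 = 74.
  |p(3)| = 74.
Check: |p(3)| = 74 ≤ 142 = M_tri(3). ✓ Equality does not hold at z = 3 (the coefficients have mixed signs, so the terms do not all align in phase there).

M_tri(3) = 142; |p(3)| = 74; equality at z=3: no.


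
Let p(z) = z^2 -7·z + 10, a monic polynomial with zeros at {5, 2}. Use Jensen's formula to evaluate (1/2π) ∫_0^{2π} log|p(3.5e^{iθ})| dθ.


Zeros: 2, 5; r = 3.5.
Inside |z| < r: 2. Outside (|z| ≥ r): 5.
p(0) = 10, so log|p(0)| = log(10) = 2.3026.
Apply Jensen: I(r) = log|p(0)| + Σ_k log(r/|z_k|), summed over zeros inside |z| < r.
  log(r/|z_k|) for z_k = 2: log(3.5/2) = 0.5596
  Outside zeros (5) contribute nothing to the Jensen sum.
Sum over inside zeros: 0.5596.
I(r) = log|p(0)| + (inside sum) = 2.3026 + 0.5596 = 2.8622.
Note: since some zeros are outside |z| ≤ r, the simplified n·log(r) form does NOT apply — only the inside zeros contribute.

I(r) ≈ 2.8622.


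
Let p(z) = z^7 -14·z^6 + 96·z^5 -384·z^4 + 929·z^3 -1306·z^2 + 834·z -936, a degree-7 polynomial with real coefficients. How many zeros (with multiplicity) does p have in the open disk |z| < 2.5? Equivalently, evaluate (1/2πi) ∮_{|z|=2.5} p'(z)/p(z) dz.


The zeros of p are: 4, (0 + 1i), (0 - 1i), (3 + 3i), (3 - 3i), (2 + 3i), (2 - 3i).
Their magnitudes are: 4, 1, 1, 4.243, 4.243, 3.606, 3.606.
Zeros with |z| < R = 2.5: (0 + 1i), (0 - 1i).
Count = 2.
By the argument principle, (1/2πi) ∮_{|z|=R} p'(z)/p(z) dz equals exactly this count.

Number of zeros inside |z| < 2.5: 2.
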